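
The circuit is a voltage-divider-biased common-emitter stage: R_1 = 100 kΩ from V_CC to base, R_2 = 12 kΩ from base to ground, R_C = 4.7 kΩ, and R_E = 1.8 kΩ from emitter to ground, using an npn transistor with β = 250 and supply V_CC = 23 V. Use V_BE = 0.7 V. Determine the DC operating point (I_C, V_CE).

I_C ≈ 0.95 mA, V_CE ≈ 17 V

Thevenize the base divider: V_Th = V_CC·R_2/(R_1+R_2) = 23×12/112 = 2.46 V, R_Th = R_1‖R_2 = 10.7 kΩ.
Base-emitter loop: V_Th = I_B·R_Th + V_BE + (β+1)I_B·R_E, so I_B = (2.46 − 0.7) / (10.7 + 251×1.8) = 0.00381 mA.
I_C = β·I_B = 250×0.00381 = 0.954 mA, and I_E = (β+1)I_B = 0.957 mA.
V_CE = V_CC − I_C·R_C − I_E·R_E = 23 − 0.954×4.7 − 0.957×1.8 = 16.8 V.
V_CE = 16.8 V > 0.2 V confirms active-region operation.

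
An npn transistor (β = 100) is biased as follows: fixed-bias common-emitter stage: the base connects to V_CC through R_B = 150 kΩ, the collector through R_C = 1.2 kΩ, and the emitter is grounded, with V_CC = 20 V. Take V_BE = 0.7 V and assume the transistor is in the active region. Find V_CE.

Base loop: V_CC = I_B·R_B + V_BE, so I_B = (20 − 0.7)/150 kΩ = 0.129 mA.
In the active region I_C = β·I_B = 100 × 0.129 = 12.9 mA.
Collector loop: V_CE = V_CC − I_C·R_C = 20 − 12.9×1.2 = 4.56 V.
Since V_CE = 4.56 V > V_CE(sat) ≈ 0.2 V, the transistor is in the active region as assumed.

V_CE ≈ 4.6 V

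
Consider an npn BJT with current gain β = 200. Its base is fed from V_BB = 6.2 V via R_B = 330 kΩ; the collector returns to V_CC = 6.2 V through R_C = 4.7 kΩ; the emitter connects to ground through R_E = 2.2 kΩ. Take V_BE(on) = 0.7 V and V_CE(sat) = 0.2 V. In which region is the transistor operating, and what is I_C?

Assume active: I_B = (6.2 − 0.7)/(330 + 201×2.2) = 0.00712 mA, I_C = β·I_B = 1.42 mA.
Then V_CE = 6.2 − 1.42×4.7 − 1.43×2.2 = -3.64 V < 0.2 V — the active assumption fails.
Re-solve with V_CE = 0.2 V. KCL at the emitter: V_E/R_E = (V_BB−0.7−V_E)/R_B + (V_CC−0.2−V_E)/R_C, giving V_E = 1.93 V.
I_C = (V_CC − 0.2 − V_E)/R_C = (6 − 1.93)/4.7 = 0.866 mA.
Check: I_B = (5.5 − 1.93)/330 = 0.0108 mA, and β·I_B = 2.16 mA > I_C, confirming saturation.

saturation; I_C ≈ 0.87 mA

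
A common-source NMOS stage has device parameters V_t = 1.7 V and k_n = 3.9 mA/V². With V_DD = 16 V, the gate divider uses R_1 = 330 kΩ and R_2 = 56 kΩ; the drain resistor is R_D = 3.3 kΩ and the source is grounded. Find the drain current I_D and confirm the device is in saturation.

I_D ≈ 0.75 mA

V_G = V_DD·R_2/(R_1+R_2) = 16×56/386 = 2.32 V. With the source grounded, V_GS = V_G = 2.32 V.
Assume saturation: I_D = (k_n/2)(V_GS − V_t)² = (3.9/2)×(2.32 − 1.7)² = 1.95×0.621² = 0.753 mA.
V_DS = V_DD − I_D·R_D = 16 − 0.753×3.3 = 13.5 V.
Saturation requires V_DS ≥ V_GS − V_t = 0.621 V; 13.5 ≥ 0.621 ✓.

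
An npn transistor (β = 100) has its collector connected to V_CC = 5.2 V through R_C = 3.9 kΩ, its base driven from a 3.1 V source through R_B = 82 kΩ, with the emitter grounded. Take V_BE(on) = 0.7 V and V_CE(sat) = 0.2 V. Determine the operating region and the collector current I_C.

saturation; I_C ≈ 1.3 mA

Assume active: I_B = (3.1 − 0.7)/82 = 0.0293 mA, giving I_C = β·I_B = 2.93 mA.
But then V_CE = 5.2 − 2.93×3.9 = -6.21 V < V_CE(sat) = 0.2 V — impossible in the active region.
So the transistor is saturated. With V_CE = 0.2 V, I_C = (V_CC − 0.2)/R_C = 5/3.9 = 1.28 mA.
Check: β·I_B = 2.93 mA > I_C = 1.28 mA, confirming saturation.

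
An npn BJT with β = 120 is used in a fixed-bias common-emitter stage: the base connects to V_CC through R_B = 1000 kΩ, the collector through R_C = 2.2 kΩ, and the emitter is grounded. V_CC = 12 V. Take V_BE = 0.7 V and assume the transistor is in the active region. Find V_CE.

V_CE ≈ 9 V

Base loop: V_CC = I_B·R_B + V_BE, so I_B = (12 − 0.7)/1000 kΩ = 0.0113 mA.
In the active region I_C = β·I_B = 120 × 0.0113 = 1.36 mA.
Collector loop: V_CE = V_CC − I_C·R_C = 12 − 1.36×2.2 = 9.02 V.
Since V_CE = 9.02 V > V_CE(sat) ≈ 0.2 V, the transistor is in the active region as assumed.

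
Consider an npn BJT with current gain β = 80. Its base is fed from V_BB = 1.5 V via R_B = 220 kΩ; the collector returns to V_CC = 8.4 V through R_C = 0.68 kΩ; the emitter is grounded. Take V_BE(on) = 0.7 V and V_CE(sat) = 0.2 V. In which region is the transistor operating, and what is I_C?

Assume active. Base-emitter loop: I_B = (V_BB − V_BE)/R_B = (1.5 − 0.7)/220 = 0.00364 mA.
I_C = β·I_B = 80×0.00364 = 0.291 mA.
V_CE = V_CC − I_C·R_C = 8.4 − 0.291×0.68 = 8.2 V > V_CE(sat), so the active-region assumption holds.

active; I_C ≈ 0.29 mA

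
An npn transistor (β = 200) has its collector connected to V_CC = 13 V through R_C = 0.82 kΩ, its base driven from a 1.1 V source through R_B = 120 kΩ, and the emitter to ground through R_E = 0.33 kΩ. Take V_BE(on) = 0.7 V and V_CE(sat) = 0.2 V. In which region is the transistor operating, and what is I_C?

active; I_C ≈ 0.43 mA

Assume active. Base-emitter loop: I_B = (V_BB − V_BE)/(R_B + (β+1)R_E) = (1.1 − 0.7)/(120 + 201×0.33) = 0.00215 mA.
I_C = β·I_B = 200×0.00215 = 0.429 mA.
V_CE = V_CC − I_C·R_C − I_E·R_E = 13 − 0.429×0.82 − 0.431×0.33 = 12.5 V > V_CE(sat), so the active-region assumption holds.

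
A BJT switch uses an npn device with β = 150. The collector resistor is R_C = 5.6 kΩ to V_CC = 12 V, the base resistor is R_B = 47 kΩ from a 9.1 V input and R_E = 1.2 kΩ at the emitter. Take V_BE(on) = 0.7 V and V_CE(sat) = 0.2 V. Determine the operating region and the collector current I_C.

Assume active: I_B = (9.1 − 0.7)/(47 + 151×1.2) = 0.0368 mA, I_C = β·I_B = 5.52 mA.
Then V_CE = 12 − 5.52×5.6 − 5.56×1.2 = -25.6 V < 0.2 V — the active assumption fails.
Re-solve with V_CE = 0.2 V. KCL at the emitter: V_E/R_E = (V_BB−0.7−V_E)/R_B + (V_CC−0.2−V_E)/R_C, giving V_E = 2.21 V.
I_C = (V_CC − 0.2 − V_E)/R_C = (11.8 − 2.21)/5.6 = 1.71 mA.
Check: I_B = (8.4 − 2.21)/47 = 0.132 mA, and β·I_B = 19.7 mA > I_C, confirming saturation.

saturation; I_C ≈ 1.7 mA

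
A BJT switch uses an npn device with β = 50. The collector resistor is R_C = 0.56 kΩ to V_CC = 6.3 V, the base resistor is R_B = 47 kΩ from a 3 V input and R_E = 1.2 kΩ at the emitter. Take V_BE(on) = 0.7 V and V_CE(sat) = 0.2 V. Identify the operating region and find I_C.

active; I_C ≈ 1.1 mA

Assume active. Base-emitter loop: I_B = (V_BB − V_BE)/(R_B + (β+1)R_E) = (3 − 0.7)/(47 + 51×1.2) = 0.0213 mA.
I_C = β·I_B = 50×0.0213 = 1.06 mA.
V_CE = V_CC − I_C·R_C − I_E·R_E = 6.3 − 1.06×0.56 − 1.08×1.2 = 4.4 V > V_CE(sat), so the active-region assumption holds.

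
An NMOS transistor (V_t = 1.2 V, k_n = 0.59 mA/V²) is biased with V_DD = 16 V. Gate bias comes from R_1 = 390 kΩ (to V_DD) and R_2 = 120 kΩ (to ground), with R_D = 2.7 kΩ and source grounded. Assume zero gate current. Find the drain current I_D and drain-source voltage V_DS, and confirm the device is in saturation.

I_D ≈ 1.9 mA, V_DS ≈ 11 V

V_G = V_DD·R_2/(R_1+R_2) = 16×120/510 = 3.76 V. With the source grounded, V_GS = V_G = 3.76 V.
Assume saturation: I_D = (k_n/2)(V_GS − V_t)² = (0.59/2)×(3.76 − 1.2)² = 0.295×2.56² = 1.94 mA.
V_DS = V_DD − I_D·R_D = 16 − 1.94×2.7 = 10.8 V.
Saturation requires V_DS ≥ V_GS − V_t = 2.56 V; 10.8 ≥ 2.56 ✓.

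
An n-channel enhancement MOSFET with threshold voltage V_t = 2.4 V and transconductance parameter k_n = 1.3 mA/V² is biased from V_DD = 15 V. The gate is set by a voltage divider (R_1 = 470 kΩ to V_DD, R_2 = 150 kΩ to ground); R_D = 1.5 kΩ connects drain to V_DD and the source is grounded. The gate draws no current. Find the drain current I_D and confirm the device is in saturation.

I_D ≈ 0.98 mA

V_G = V_DD·R_2/(R_1+R_2) = 15×150/620 = 3.63 V. With the source grounded, V_GS = V_G = 3.63 V.
Assume saturation: I_D = (k_n/2)(V_GS − V_t)² = (1.3/2)×(3.63 − 2.4)² = 0.65×1.23² = 0.982 mA.
V_DS = V_DD − I_D·R_D = 15 − 0.982×1.5 = 13.5 V.
Saturation requires V_DS ≥ V_GS − V_t = 1.23 V; 13.5 ≥ 1.23 ✓.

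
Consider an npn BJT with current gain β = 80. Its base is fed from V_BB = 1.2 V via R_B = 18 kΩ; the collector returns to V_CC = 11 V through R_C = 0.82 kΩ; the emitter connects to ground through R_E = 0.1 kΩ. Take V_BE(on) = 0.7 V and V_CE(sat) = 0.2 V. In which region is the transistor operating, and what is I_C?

Assume active. Base-emitter loop: I_B = (V_BB − V_BE)/(R_B + (β+1)R_E) = (1.2 − 0.7)/(18 + 81×0.1) = 0.0192 mA.
I_C = β·I_B = 80×0.0192 = 1.53 mA.
V_CE = V_CC − I_C·R_C − I_E·R_E = 11 − 1.53×0.82 − 1.55×0.1 = 9.59 V > V_CE(sat), so the active-region assumption holds.

active; I_C ≈ 1.5 mA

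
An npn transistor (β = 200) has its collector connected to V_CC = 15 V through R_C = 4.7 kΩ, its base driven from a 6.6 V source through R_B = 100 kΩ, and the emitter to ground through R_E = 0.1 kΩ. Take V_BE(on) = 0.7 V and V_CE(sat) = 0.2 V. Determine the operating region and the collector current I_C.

Assume active: I_B = (6.6 − 0.7)/(100 + 201×0.1) = 0.0491 mA, I_C = β·I_B = 9.83 mA.
Then V_CE = 15 − 9.83×4.7 − 9.87×0.1 = -32.2 V < 0.2 V — the active assumption fails.
Re-solve with V_CE = 0.2 V. KCL at the emitter: V_E/R_E = (V_BB−0.7−V_E)/R_B + (V_CC−0.2−V_E)/R_C, giving V_E = 0.314 V.
I_C = (V_CC − 0.2 − V_E)/R_C = (14.8 − 0.314)/4.7 = 3.08 mA.
Check: I_B = (5.9 − 0.314)/100 = 0.0559 mA, and β·I_B = 11.2 mA > I_C, confirming saturation.

saturation; I_C ≈ 3.1 mA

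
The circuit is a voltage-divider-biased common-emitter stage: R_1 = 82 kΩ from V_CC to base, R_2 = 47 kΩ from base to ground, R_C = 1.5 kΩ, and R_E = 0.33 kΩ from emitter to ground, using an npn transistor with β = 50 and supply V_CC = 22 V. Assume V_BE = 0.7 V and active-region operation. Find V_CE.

Thevenize the base divider: V_Th = V_CC·R_2/(R_1+R_2) = 22×47/129 = 8.02 V, R_Th = R_1‖R_2 = 29.9 kΩ.
Base-emitter loop: V_Th = I_B·R_Th + V_BE + (β+1)I_B·R_E, so I_B = (8.02 − 0.7) / (29.9 + 51×0.33) = 0.157 mA.
I_C = β·I_B = 50×0.157 = 7.83 mA, and I_E = (β+1)I_B = 7.99 mA.
V_CE = V_CC − I_C·R_C − I_E·R_E = 22 − 7.83×1.5 − 7.99×0.33 = 7.62 V.
V_CE = 7.62 V > 0.2 V confirms active-region operation.

V_CE ≈ 7.6 V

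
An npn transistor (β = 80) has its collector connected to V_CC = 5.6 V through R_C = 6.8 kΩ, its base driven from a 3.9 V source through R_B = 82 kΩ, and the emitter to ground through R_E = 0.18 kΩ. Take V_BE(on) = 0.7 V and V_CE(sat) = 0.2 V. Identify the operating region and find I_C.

saturation; I_C ≈ 0.77 mA

Assume active: I_B = (3.9 − 0.7)/(82 + 81×0.18) = 0.0331 mA, I_C = β·I_B = 2.65 mA.
Then V_CE = 5.6 − 2.65×6.8 − 2.68×0.18 = -12.9 V < 0.2 V — the active assumption fails.
Re-solve with V_CE = 0.2 V. KCL at the emitter: V_E/R_E = (V_BB−0.7−V_E)/R_B + (V_CC−0.2−V_E)/R_C, giving V_E = 0.146 V.
I_C = (V_CC − 0.2 − V_E)/R_C = (5.4 − 0.146)/6.8 = 0.773 mA.
Check: I_B = (3.2 − 0.146)/82 = 0.0372 mA, and β·I_B = 2.98 mA > I_C, confirming saturation.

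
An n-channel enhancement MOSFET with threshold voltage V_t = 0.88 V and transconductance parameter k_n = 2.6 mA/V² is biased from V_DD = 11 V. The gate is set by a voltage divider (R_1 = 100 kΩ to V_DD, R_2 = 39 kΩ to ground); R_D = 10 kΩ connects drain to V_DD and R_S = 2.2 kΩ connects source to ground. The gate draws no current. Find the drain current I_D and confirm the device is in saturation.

V_G = V_DD·R_2/(R_1+R_2) = 11×39/139 = 3.09 V.
Assume saturation: I_D = (k_n/2)(V_GS − V_t)² with V_GS = V_G − I_D·R_S = 3.09 − 2.2·I_D.
Substituting gives 6.29·I_D² − 13.6·I_D + 6.33 = 0, with roots I_D = 0.675 or 1.49 mA.
The root I_D = 1.49 mA gives V_GS = -0.19 V ≤ V_t, so take I_D = 0.675 mA.
Then V_GS = 1.6 V and V_DS = V_DD − I_D(R_D+R_S) = 11 − 0.675×12.2 = 2.76 V.
Saturation requires V_DS ≥ V_GS − V_t = 0.721 V; 2.76 ≥ 0.721 ✓.

I_D ≈ 0.68 mA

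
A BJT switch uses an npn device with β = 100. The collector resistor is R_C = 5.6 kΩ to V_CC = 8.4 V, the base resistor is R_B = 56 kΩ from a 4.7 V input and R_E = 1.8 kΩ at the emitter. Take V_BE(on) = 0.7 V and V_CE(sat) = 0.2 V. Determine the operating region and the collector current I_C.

Assume active: I_B = (4.7 − 0.7)/(56 + 101×1.8) = 0.0168 mA, I_C = β·I_B = 1.68 mA.
Then V_CE = 8.4 − 1.68×5.6 − 1.7×1.8 = -4.08 V < 0.2 V — the active assumption fails.
Re-solve with V_CE = 0.2 V. KCL at the emitter: V_E/R_E = (V_BB−0.7−V_E)/R_B + (V_CC−0.2−V_E)/R_C, giving V_E = 2.04 V.
I_C = (V_CC − 0.2 − V_E)/R_C = (8.2 − 2.04)/5.6 = 1.1 mA.
Check: I_B = (4 − 2.04)/56 = 0.035 mA, and β·I_B = 3.5 mA > I_C, confirming saturation.

saturation; I_C ≈ 1.1 mA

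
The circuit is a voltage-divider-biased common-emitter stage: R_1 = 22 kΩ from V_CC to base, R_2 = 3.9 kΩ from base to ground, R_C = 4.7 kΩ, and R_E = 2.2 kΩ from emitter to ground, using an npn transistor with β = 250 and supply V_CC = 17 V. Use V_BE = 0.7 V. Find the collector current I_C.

I_C ≈ 0.84 mA

Thevenize the base divider: V_Th = V_CC·R_2/(R_1+R_2) = 17×3.9/25.9 = 2.56 V, R_Th = R_1‖R_2 = 3.31 kΩ.
Base-emitter loop: V_Th = I_B·R_Th + V_BE + (β+1)I_B·R_E, so I_B = (2.56 − 0.7) / (3.31 + 251×2.2) = 0.00335 mA.
I_C = β·I_B = 250×0.00335 = 0.837 mA, and I_E = (β+1)I_B = 0.84 mA.
V_CE = V_CC − I_C·R_C − I_E·R_E = 17 − 0.837×4.7 − 0.84×2.2 = 11.2 V.
V_CE = 11.2 V > 0.2 V confirms active-region operation.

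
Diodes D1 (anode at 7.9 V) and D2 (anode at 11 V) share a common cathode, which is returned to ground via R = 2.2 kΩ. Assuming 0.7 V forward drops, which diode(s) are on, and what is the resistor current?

Assume both conduct. Then node N would need to be at both 7.9−0.7 = 7.2 V and 11−0.7 = 10.3 V, which is impossible.
Assume only D2 conducts: V_N = 11 − 0.7 = 10.3 V, so I_R = 10.3/2.2 = 4.68 mA.
Check D1: its anode-to-cathode voltage is 7.9 − 10.3 = -2.4 V < 0.7 V, so it is off. The assumption is consistent.

Only D2 conducts; I_R ≈ 4.7 mA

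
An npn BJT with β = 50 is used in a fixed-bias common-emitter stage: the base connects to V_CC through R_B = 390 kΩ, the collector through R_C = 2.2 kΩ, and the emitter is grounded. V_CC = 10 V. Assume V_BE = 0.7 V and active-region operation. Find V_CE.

V_CE ≈ 7.4 V

Base loop: V_CC = I_B·R_B + V_BE, so I_B = (10 − 0.7)/390 kΩ = 0.0238 mA.
In the active region I_C = β·I_B = 50 × 0.0238 = 1.19 mA.
Collector loop: V_CE = V_CC − I_C·R_C = 10 − 1.19×2.2 = 7.38 V.
Since V_CE = 7.38 V > V_CE(sat) ≈ 0.2 V, the transistor is in the active region as assumed.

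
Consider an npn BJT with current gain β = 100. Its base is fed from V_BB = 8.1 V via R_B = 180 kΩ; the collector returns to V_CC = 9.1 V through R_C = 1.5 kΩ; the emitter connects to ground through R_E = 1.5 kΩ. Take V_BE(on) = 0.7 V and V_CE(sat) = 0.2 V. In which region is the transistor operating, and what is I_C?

Assume active. Base-emitter loop: I_B = (V_BB − V_BE)/(R_B + (β+1)R_E) = (8.1 − 0.7)/(180 + 101×1.5) = 0.0223 mA.
I_C = β·I_B = 100×0.0223 = 2.23 mA.
V_CE = V_CC − I_C·R_C − I_E·R_E = 9.1 − 2.23×1.5 − 2.25×1.5 = 2.37 V > V_CE(sat), so the active-region assumption holds.

active; I_C ≈ 2.2 mA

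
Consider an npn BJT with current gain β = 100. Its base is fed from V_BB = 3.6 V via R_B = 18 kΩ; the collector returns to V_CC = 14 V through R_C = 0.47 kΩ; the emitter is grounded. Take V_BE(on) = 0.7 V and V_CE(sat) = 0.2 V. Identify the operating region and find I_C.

active; I_C ≈ 16 mA

Assume active. Base-emitter loop: I_B = (V_BB − V_BE)/R_B = (3.6 − 0.7)/18 = 0.161 mA.
I_C = β·I_B = 100×0.161 = 16.1 mA.
V_CE = V_CC − I_C·R_C = 14 − 16.1×0.47 = 6.43 V > V_CE(sat), so the active-region assumption holds.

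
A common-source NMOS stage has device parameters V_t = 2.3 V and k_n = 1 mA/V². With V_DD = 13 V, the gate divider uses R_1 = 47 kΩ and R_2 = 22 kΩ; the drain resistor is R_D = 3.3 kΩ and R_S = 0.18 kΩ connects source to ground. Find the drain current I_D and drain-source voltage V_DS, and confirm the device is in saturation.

I_D ≈ 1.3 mA, V_DS ≈ 8.5 V

V_G = V_DD·R_2/(R_1+R_2) = 13×22/69 = 4.14 V.
Assume saturation: I_D = (k_n/2)(V_GS − V_t)² with V_GS = V_G − I_D·R_S = 4.14 − 0.18·I_D.
Substituting gives 0.0162·I_D² − 1.33·I_D + 1.7 = 0, with roots I_D = 1.3 or 80.9 mA.
The root I_D = 80.9 mA gives V_GS = -10.4 V ≤ V_t, so take I_D = 1.3 mA.
Then V_GS = 3.91 V and V_DS = V_DD − I_D(R_D+R_S) = 13 − 1.3×3.48 = 8.48 V.
Saturation requires V_DS ≥ V_GS − V_t = 1.61 V; 8.48 ≥ 1.61 ✓.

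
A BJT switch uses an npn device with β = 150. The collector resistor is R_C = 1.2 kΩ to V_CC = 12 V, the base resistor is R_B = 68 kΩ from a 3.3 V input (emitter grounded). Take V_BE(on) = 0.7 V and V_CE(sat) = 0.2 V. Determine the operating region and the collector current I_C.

active; I_C ≈ 5.7 mA

Assume active. Base-emitter loop: I_B = (V_BB − V_BE)/R_B = (3.3 − 0.7)/68 = 0.0382 mA.
I_C = β·I_B = 150×0.0382 = 5.74 mA.
V_CE = V_CC − I_C·R_C = 12 − 5.74×1.2 = 5.12 V > V_CE(sat), so the active-region assumption holds.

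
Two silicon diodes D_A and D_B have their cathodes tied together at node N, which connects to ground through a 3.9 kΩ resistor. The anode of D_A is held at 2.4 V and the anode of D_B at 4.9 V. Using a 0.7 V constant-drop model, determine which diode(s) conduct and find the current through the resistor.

Assume both conduct. Then node N would need to be at both 2.4−0.7 = 1.7 V and 4.9−0.7 = 4.2 V, which is impossible.
Assume only D_B conducts: V_N = 4.9 − 0.7 = 4.2 V, so I_R = 4.2/3.9 = 1.08 mA.
Check D_A: its anode-to-cathode voltage is 2.4 − 4.2 = -1.8 V < 0.7 V, so it is off. The assumption is consistent.

Only D_B conducts; I_R ≈ 1.1 mA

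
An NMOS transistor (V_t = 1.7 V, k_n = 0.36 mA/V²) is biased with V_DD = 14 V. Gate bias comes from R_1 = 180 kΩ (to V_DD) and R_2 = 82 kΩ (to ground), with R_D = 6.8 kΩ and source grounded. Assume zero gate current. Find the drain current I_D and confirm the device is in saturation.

V_G = V_DD·R_2/(R_1+R_2) = 14×82/262 = 4.38 V. With the source grounded, V_GS = V_G = 4.38 V.
Assume saturation: I_D = (k_n/2)(V_GS − V_t)² = (0.36/2)×(4.38 − 1.7)² = 0.18×2.68² = 1.29 mA.
V_DS = V_DD − I_D·R_D = 14 − 1.29×6.8 = 5.2 V.
Saturation requires V_DS ≥ V_GS − V_t = 2.68 V; 5.2 ≥ 2.68 ✓.

I_D ≈ 1.3 mA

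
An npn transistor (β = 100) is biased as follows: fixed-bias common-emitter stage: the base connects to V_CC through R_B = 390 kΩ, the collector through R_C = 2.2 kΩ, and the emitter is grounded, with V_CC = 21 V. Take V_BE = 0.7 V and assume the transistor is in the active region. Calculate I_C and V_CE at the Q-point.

Base loop: V_CC = I_B·R_B + V_BE, so I_B = (21 − 0.7)/390 kΩ = 0.0521 mA.
In the active region I_C = β·I_B = 100 × 0.0521 = 5.21 mA.
Collector loop: V_CE = V_CC − I_C·R_C = 21 − 5.21×2.2 = 9.55 V.
Since V_CE = 9.55 V > V_CE(sat) ≈ 0.2 V, the transistor is in the active region as assumed.

I_C ≈ 5.2 mA, V_CE ≈ 9.5 V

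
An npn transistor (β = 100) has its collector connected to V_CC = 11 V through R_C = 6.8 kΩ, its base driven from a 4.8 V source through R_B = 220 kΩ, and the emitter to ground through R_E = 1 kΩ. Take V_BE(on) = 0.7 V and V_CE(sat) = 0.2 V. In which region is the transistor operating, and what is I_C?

Assume active. Base-emitter loop: I_B = (V_BB − V_BE)/(R_B + (β+1)R_E) = (4.8 − 0.7)/(220 + 101×1) = 0.0128 mA.
I_C = β·I_B = 100×0.0128 = 1.28 mA.
V_CE = V_CC − I_C·R_C − I_E·R_E = 11 − 1.28×6.8 − 1.29×1 = 1.02 V > V_CE(sat), so the active-region assumption holds.

active; I_C ≈ 1.3 mA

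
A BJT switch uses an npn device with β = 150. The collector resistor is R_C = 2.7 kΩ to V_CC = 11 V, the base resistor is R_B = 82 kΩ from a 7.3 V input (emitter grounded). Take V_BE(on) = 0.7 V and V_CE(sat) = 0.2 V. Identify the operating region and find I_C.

Assume active: I_B = (7.3 − 0.7)/82 = 0.0805 mA, giving I_C = β·I_B = 12.1 mA.
But then V_CE = 11 − 12.1×2.7 = -21.6 V < V_CE(sat) = 0.2 V — impossible in the active region.
So the transistor is saturated. With V_CE = 0.2 V, I_C = (V_CC − 0.2)/R_C = 10.8/2.7 = 4 mA.
Check: β·I_B = 12.1 mA > I_C = 4 mA, confirming saturation.

saturation; I_C ≈ 4 mA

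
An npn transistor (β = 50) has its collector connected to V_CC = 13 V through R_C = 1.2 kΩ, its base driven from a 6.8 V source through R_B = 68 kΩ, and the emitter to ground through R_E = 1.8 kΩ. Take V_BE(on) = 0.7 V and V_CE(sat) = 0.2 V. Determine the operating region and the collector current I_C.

active; I_C ≈ 1.9 mA

Assume active. Base-emitter loop: I_B = (V_BB − V_BE)/(R_B + (β+1)R_E) = (6.8 − 0.7)/(68 + 51×1.8) = 0.0382 mA.
I_C = β·I_B = 50×0.0382 = 1.91 mA.
V_CE = V_CC − I_C·R_C − I_E·R_E = 13 − 1.91×1.2 − 1.95×1.8 = 7.21 V > V_CE(sat), so the active-region assumption holds.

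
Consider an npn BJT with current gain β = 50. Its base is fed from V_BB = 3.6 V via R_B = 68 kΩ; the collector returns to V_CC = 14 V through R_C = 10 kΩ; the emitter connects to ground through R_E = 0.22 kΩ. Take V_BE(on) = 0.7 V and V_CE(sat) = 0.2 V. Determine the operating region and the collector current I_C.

Assume active: I_B = (3.6 − 0.7)/(68 + 51×0.22) = 0.0366 mA, I_C = β·I_B = 1.83 mA.
Then V_CE = 14 − 1.83×10 − 1.87×0.22 = -4.71 V < 0.2 V — the active assumption fails.
Re-solve with V_CE = 0.2 V. KCL at the emitter: V_E/R_E = (V_BB−0.7−V_E)/R_B + (V_CC−0.2−V_E)/R_C, giving V_E = 0.305 V.
I_C = (V_CC − 0.2 − V_E)/R_C = (13.8 − 0.305)/10 = 1.35 mA.
Check: I_B = (2.9 − 0.305)/68 = 0.0382 mA, and β·I_B = 1.91 mA > I_C, confirming saturation.

saturation; I_C ≈ 1.3 mA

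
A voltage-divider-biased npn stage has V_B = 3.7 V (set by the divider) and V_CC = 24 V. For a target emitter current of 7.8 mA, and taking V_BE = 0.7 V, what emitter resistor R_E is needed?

R_E ≈ 0.38 kΩ

V_E = V_B − V_BE = 3.7 − 0.7 = 3 V.
R_E = V_E / I_E = 3 / 7.8 = 0.385 kΩ.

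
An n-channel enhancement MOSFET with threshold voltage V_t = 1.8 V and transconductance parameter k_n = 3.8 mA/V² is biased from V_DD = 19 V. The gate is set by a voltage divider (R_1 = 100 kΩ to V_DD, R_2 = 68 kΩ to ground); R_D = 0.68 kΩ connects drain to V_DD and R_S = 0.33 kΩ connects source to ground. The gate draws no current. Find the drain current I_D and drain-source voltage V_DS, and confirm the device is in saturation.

I_D ≈ 11 mA, V_DS ≈ 8.2 V

V_G = V_DD·R_2/(R_1+R_2) = 19×68/168 = 7.69 V.
Assume saturation: I_D = (k_n/2)(V_GS − V_t)² with V_GS = V_G − I_D·R_S = 7.69 − 0.33·I_D.
Substituting gives 0.207·I_D² − 8.39·I_D + 65.9 = 0, with roots I_D = 10.7 or 29.9 mA.
The root I_D = 29.9 mA gives V_GS = -2.16 V ≤ V_t, so take I_D = 10.7 mA.
Then V_GS = 4.17 V and V_DS = V_DD − I_D(R_D+R_S) = 19 − 10.7×1.01 = 8.22 V.
Saturation requires V_DS ≥ V_GS − V_t = 2.37 V; 8.22 ≥ 2.37 ✓.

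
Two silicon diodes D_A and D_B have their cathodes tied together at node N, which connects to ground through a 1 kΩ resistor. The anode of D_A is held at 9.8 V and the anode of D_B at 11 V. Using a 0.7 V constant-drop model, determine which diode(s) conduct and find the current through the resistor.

Assume both conduct. Then node N would need to be at both 9.8−0.7 = 9.1 V and 11−0.7 = 10.3 V, which is impossible.
Assume only D_B conducts: V_N = 11 − 0.7 = 10.3 V, so I_R = 10.3/1 = 10.3 mA.
Check D_A: its anode-to-cathode voltage is 9.8 − 10.3 = -0.5 V < 0.7 V, so it is off. The assumption is consistent.

Only D_B conducts; I_R ≈ 10 mA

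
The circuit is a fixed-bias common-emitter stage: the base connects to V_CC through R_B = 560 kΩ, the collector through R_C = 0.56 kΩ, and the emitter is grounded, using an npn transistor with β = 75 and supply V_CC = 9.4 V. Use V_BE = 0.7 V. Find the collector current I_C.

Base loop: V_CC = I_B·R_B + V_BE, so I_B = (9.4 − 0.7)/560 kΩ = 0.0155 mA.
In the active region I_C = β·I_B = 75 × 0.0155 = 1.17 mA.
Collector loop: V_CE = V_CC − I_C·R_C = 9.4 − 1.17×0.56 = 8.75 V.
Since V_CE = 8.75 V > V_CE(sat) ≈ 0.2 V, the transistor is in the active region as assumed.

I_C ≈ 1.2 mA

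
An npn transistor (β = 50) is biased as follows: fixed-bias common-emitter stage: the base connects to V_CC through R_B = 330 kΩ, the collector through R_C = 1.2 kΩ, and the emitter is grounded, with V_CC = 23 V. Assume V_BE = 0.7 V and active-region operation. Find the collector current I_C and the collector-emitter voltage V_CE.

Base loop: V_CC = I_B·R_B + V_BE, so I_B = (23 − 0.7)/330 kΩ = 0.0676 mA.
In the active region I_C = β·I_B = 50 × 0.0676 = 3.38 mA.
Collector loop: V_CE = V_CC − I_C·R_C = 23 − 3.38×1.2 = 18.9 V.
Since V_CE = 18.9 V > V_CE(sat) ≈ 0.2 V, the transistor is in the active region as assumed.

I_C ≈ 3.4 mA, V_CE ≈ 19 V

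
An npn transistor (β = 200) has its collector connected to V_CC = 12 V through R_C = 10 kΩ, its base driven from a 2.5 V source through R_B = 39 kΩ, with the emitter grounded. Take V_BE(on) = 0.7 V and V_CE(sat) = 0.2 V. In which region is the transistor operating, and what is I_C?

saturation; I_C ≈ 1.2 mA

Assume active: I_B = (2.5 − 0.7)/39 = 0.0462 mA, giving I_C = β·I_B = 9.23 mA.
But then V_CE = 12 − 9.23×10 = -80.3 V < V_CE(sat) = 0.2 V — impossible in the active region.
So the transistor is saturated. With V_CE = 0.2 V, I_C = (V_CC − 0.2)/R_C = 11.8/10 = 1.18 mA.
Check: β·I_B = 9.23 mA > I_C = 1.18 mA, confirming saturation.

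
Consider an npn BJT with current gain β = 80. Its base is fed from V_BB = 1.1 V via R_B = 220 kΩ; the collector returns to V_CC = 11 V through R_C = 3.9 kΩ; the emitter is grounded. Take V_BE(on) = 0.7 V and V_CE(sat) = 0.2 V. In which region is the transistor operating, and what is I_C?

Assume active. Base-emitter loop: I_B = (V_BB − V_BE)/R_B = (1.1 − 0.7)/220 = 0.00182 mA.
I_C = β·I_B = 80×0.00182 = 0.145 mA.
V_CE = V_CC − I_C·R_C = 11 − 0.145×3.9 = 10.4 V > V_CE(sat), so the active-region assumption holds.

active; I_C ≈ 0.15 mA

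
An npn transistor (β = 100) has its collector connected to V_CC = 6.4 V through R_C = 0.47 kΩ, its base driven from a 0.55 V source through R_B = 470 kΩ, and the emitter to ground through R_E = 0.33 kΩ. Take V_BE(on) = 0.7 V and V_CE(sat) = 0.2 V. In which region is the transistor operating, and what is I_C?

V_BB = 0.55 V ≤ V_BE(on) = 0.7 V, so the base-emitter junction is not forward biased.
The transistor is in cutoff: I_B = I_C = 0.

cutoff; I_C ≈ 0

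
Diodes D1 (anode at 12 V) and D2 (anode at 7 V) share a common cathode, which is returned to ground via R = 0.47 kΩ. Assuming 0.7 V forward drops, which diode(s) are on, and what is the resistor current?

Only D1 conducts; I_R ≈ 24 mA

Assume both conduct. Then node N would need to be at both 12−0.7 = 11.3 V and 7−0.7 = 6.3 V, which is impossible.
Assume only D1 conducts: V_N = 12 − 0.7 = 11.3 V, so I_R = 11.3/0.47 = 24 mA.
Check D2: its anode-to-cathode voltage is 7 − 11.3 = -4.3 V < 0.7 V, so it is off. The assumption is consistent.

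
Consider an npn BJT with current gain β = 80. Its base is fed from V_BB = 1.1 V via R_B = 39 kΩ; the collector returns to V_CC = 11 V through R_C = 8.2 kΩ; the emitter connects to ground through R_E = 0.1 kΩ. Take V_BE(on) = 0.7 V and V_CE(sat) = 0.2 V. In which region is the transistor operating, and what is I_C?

active; I_C ≈ 0.68 mA

Assume active. Base-emitter loop: I_B = (V_BB − V_BE)/(R_B + (β+1)R_E) = (1.1 − 0.7)/(39 + 81×0.1) = 0.00849 mA.
I_C = β·I_B = 80×0.00849 = 0.679 mA.
V_CE = V_CC − I_C·R_C − I_E·R_E = 11 − 0.679×8.2 − 0.688×0.1 = 5.36 V > V_CE(sat), so the active-region assumption holds.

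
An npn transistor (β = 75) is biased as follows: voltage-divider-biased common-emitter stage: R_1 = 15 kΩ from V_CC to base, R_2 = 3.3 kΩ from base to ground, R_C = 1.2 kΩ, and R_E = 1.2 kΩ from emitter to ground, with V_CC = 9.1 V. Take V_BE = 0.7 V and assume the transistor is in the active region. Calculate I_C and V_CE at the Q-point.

Thevenize the base divider: V_Th = V_CC·R_2/(R_1+R_2) = 9.1×3.3/18.3 = 1.64 V, R_Th = R_1‖R_2 = 2.7 kΩ.
Base-emitter loop: V_Th = I_B·R_Th + V_BE + (β+1)I_B·R_E, so I_B = (1.64 − 0.7) / (2.7 + 76×1.2) = 0.01 mA.
I_C = β·I_B = 75×0.01 = 0.752 mA, and I_E = (β+1)I_B = 0.762 mA.
V_CE = V_CC − I_C·R_C − I_E·R_E = 9.1 − 0.752×1.2 − 0.762×1.2 = 7.28 V.
V_CE = 7.28 V > 0.2 V confirms active-region operation.

I_C ≈ 0.75 mA, V_CE ≈ 7.3 V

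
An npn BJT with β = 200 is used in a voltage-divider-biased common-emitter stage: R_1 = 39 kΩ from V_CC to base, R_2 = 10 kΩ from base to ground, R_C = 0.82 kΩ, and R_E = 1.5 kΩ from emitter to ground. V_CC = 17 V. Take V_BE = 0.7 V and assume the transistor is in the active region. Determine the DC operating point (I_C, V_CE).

Thevenize the base divider: V_Th = V_CC·R_2/(R_1+R_2) = 17×10/49 = 3.47 V, R_Th = R_1‖R_2 = 7.96 kΩ.
Base-emitter loop: V_Th = I_B·R_Th + V_BE + (β+1)I_B·R_E, so I_B = (3.47 − 0.7) / (7.96 + 201×1.5) = 0.00895 mA.
I_C = β·I_B = 200×0.00895 = 1.79 mA, and I_E = (β+1)I_B = 1.8 mA.
V_CE = V_CC − I_C·R_C − I_E·R_E = 17 − 1.79×0.82 − 1.8×1.5 = 12.8 V.
V_CE = 12.8 V > 0.2 V confirms active-region operation.

I_C ≈ 1.8 mA, V_CE ≈ 13 V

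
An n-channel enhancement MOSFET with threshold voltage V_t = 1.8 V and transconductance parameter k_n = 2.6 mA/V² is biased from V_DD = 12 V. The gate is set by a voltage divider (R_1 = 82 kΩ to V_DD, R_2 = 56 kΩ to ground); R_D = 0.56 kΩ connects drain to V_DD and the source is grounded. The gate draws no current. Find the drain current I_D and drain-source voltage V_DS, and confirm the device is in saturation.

I_D ≈ 12 mA, V_DS ≈ 5.1 V

V_G = V_DD·R_2/(R_1+R_2) = 12×56/138 = 4.87 V. With the source grounded, V_GS = V_G = 4.87 V.
Assume saturation: I_D = (k_n/2)(V_GS − V_t)² = (2.6/2)×(4.87 − 1.8)² = 1.3×3.07² = 12.2 mA.
V_DS = V_DD − I_D·R_D = 12 − 12.2×0.56 = 5.14 V.
Saturation requires V_DS ≥ V_GS − V_t = 3.07 V; 5.14 ≥ 3.07 ✓.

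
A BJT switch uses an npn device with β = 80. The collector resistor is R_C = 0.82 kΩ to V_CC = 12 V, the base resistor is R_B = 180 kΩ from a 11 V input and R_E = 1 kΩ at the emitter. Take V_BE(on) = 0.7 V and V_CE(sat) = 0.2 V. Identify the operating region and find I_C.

active; I_C ≈ 3.2 mA

Assume active. Base-emitter loop: I_B = (V_BB − V_BE)/(R_B + (β+1)R_E) = (11 − 0.7)/(180 + 81×1) = 0.0395 mA.
I_C = β·I_B = 80×0.0395 = 3.16 mA.
V_CE = V_CC − I_C·R_C − I_E·R_E = 12 − 3.16×0.82 − 3.2×1 = 6.21 V > V_CE(sat), so the active-region assumption holds.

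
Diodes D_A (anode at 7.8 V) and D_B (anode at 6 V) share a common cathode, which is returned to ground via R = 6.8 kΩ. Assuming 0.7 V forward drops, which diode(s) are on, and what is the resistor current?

Only D_A conducts; I_R ≈ 1 mA

Assume both conduct. Then node N would need to be at both 7.8−0.7 = 7.1 V and 6−0.7 = 5.3 V, which is impossible.
Assume only D_A conducts: V_N = 7.8 − 0.7 = 7.1 V, so I_R = 7.1/6.8 = 1.04 mA.
Check D_B: its anode-to-cathode voltage is 6 − 7.1 = -1.1 V < 0.7 V, so it is off. The assumption is consistent.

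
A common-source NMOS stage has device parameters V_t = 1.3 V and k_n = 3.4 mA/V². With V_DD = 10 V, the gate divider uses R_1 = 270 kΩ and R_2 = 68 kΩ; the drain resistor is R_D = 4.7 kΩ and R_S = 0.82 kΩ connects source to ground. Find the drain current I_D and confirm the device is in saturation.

V_G = V_DD·R_2/(R_1+R_2) = 10×68/338 = 2.01 V.
Assume saturation: I_D = (k_n/2)(V_GS − V_t)² with V_GS = V_G − I_D·R_S = 2.01 − 0.82·I_D.
Substituting gives 1.14·I_D² − 2.98·I_D + 0.861 = 0, with roots I_D = 0.33 or 2.28 mA.
The root I_D = 2.28 mA gives V_GS = 0.142 V ≤ V_t, so take I_D = 0.33 mA.
Then V_GS = 1.74 V and V_DS = V_DD − I_D(R_D+R_S) = 10 − 0.33×5.52 = 8.18 V.
Saturation requires V_DS ≥ V_GS − V_t = 0.441 V; 8.18 ≥ 0.441 ✓.

I_D ≈ 0.33 mA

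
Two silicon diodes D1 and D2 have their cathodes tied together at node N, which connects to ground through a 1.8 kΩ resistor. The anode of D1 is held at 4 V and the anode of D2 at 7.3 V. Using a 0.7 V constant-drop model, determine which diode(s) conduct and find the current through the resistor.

Only D2 conducts; I_R ≈ 3.7 mA

Assume both conduct. Then node N would need to be at both 4−0.7 = 3.3 V and 7.3−0.7 = 6.6 V, which is impossible.
Assume only D2 conducts: V_N = 7.3 − 0.7 = 6.6 V, so I_R = 6.6/1.8 = 3.67 mA.
Check D1: its anode-to-cathode voltage is 4 − 6.6 = -2.6 V < 0.7 V, so it is off. The assumption is consistent.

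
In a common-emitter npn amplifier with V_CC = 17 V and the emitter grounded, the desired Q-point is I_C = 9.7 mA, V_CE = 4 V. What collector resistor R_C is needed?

R_C ≈ 1.3 kΩ

Collector loop: V_CC = I_C·R_C + V_CE.
R_C = (V_CC − V_CE)/I_C = (17 − 4)/9.7 = 1.34 kΩ.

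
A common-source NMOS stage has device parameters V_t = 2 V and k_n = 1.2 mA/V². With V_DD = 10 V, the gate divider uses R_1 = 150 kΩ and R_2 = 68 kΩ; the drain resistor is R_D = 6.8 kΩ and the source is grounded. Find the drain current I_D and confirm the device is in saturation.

I_D ≈ 0.75 mA

V_G = V_DD·R_2/(R_1+R_2) = 10×68/218 = 3.12 V. With the source grounded, V_GS = V_G = 3.12 V.
Assume saturation: I_D = (k_n/2)(V_GS − V_t)² = (1.2/2)×(3.12 − 2)² = 0.6×1.12² = 0.752 mA.
V_DS = V_DD − I_D·R_D = 10 − 0.752×6.8 = 4.89 V.
Saturation requires V_DS ≥ V_GS − V_t = 1.12 V; 4.89 ≥ 1.12 ✓.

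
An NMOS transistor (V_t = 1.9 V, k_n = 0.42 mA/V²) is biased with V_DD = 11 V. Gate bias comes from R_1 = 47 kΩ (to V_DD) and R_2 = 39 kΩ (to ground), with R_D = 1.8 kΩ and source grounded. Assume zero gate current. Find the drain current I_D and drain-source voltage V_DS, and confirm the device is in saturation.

V_G = V_DD·R_2/(R_1+R_2) = 11×39/86 = 4.99 V. With the source grounded, V_GS = V_G = 4.99 V.
Assume saturation: I_D = (k_n/2)(V_GS − V_t)² = (0.42/2)×(4.99 − 1.9)² = 0.21×3.09² = 2 mA.
V_DS = V_DD − I_D·R_D = 11 − 2×1.8 = 7.39 V.
Saturation requires V_DS ≥ V_GS − V_t = 3.09 V; 7.39 ≥ 3.09 ✓.

I_D ≈ 2 mA, V_DS ≈ 7.4 V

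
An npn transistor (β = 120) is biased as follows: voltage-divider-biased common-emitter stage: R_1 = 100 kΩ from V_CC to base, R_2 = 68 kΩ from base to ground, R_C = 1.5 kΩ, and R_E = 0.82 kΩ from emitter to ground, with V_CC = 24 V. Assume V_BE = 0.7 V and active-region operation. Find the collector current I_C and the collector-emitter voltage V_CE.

Thevenize the base divider: V_Th = V_CC·R_2/(R_1+R_2) = 24×68/168 = 9.71 V, R_Th = R_1‖R_2 = 40.5 kΩ.
Base-emitter loop: V_Th = I_B·R_Th + V_BE + (β+1)I_B·R_E, so I_B = (9.71 − 0.7) / (40.5 + 121×0.82) = 0.0645 mA.
I_C = β·I_B = 120×0.0645 = 7.74 mA, and I_E = (β+1)I_B = 7.81 mA.
V_CE = V_CC − I_C·R_C − I_E·R_E = 24 − 7.74×1.5 − 7.81×0.82 = 5.98 V.
V_CE = 5.98 V > 0.2 V confirms active-region operation.

I_C ≈ 7.7 mA, V_CE ≈ 6 V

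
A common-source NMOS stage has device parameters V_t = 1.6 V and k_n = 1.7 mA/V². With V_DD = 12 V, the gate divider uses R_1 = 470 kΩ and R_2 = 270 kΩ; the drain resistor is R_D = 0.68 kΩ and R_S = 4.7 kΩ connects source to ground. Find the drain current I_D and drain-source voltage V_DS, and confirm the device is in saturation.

V_G = V_DD·R_2/(R_1+R_2) = 12×270/740 = 4.38 V.
Assume saturation: I_D = (k_n/2)(V_GS − V_t)² with V_GS = V_G − I_D·R_S = 4.38 − 4.7·I_D.
Substituting gives 18.8·I_D² − 23.2·I_D + 6.56 = 0, with roots I_D = 0.438 or 0.797 mA.
The root I_D = 0.797 mA gives V_GS = 0.632 V ≤ V_t, so take I_D = 0.438 mA.
Then V_GS = 2.32 V and V_DS = V_DD − I_D(R_D+R_S) = 12 − 0.438×5.38 = 9.64 V.
Saturation requires V_DS ≥ V_GS − V_t = 0.718 V; 9.64 ≥ 0.718 ✓.

I_D ≈ 0.44 mA, V_DS ≈ 9.6 V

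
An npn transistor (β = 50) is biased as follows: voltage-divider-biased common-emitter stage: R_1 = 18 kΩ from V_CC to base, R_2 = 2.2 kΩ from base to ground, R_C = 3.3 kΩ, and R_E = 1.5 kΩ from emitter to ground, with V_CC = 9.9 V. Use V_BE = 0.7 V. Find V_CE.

V_CE ≈ 8.7 V

Thevenize the base divider: V_Th = V_CC·R_2/(R_1+R_2) = 9.9×2.2/20.2 = 1.08 V, R_Th = R_1‖R_2 = 1.96 kΩ.
Base-emitter loop: V_Th = I_B·R_Th + V_BE + (β+1)I_B·R_E, so I_B = (1.08 − 0.7) / (1.96 + 51×1.5) = 0.00482 mA.
I_C = β·I_B = 50×0.00482 = 0.241 mA, and I_E = (β+1)I_B = 0.246 mA.
V_CE = V_CC − I_C·R_C − I_E·R_E = 9.9 − 0.241×3.3 − 0.246×1.5 = 8.74 V.
V_CE = 8.74 V > 0.2 V confirms active-region operation.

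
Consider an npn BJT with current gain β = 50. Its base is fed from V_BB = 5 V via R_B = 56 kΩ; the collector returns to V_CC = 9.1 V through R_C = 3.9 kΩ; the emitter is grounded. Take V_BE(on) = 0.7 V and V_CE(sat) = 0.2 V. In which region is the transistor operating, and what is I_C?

Assume active: I_B = (5 − 0.7)/56 = 0.0768 mA, giving I_C = β·I_B = 3.84 mA.
But then V_CE = 9.1 − 3.84×3.9 = -5.87 V < V_CE(sat) = 0.2 V — impossible in the active region.
So the transistor is saturated. With V_CE = 0.2 V, I_C = (V_CC − 0.2)/R_C = 8.9/3.9 = 2.28 mA.
Check: β·I_B = 3.84 mA > I_C = 2.28 mA, confirming saturation.

saturation; I_C ≈ 2.3 mA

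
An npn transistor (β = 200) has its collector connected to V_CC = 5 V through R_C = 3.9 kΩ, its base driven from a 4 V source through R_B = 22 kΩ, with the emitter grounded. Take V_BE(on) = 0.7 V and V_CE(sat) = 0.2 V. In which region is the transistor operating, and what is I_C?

Assume active: I_B = (4 − 0.7)/22 = 0.15 mA, giving I_C = β·I_B = 30 mA.
But then V_CE = 5 − 30×3.9 = -112 V < V_CE(sat) = 0.2 V — impossible in the active region.
So the transistor is saturated. With V_CE = 0.2 V, I_C = (V_CC − 0.2)/R_C = 4.8/3.9 = 1.23 mA.
Check: β·I_B = 30 mA > I_C = 1.23 mA, confirming saturation.

saturation; I_C ≈ 1.2 mA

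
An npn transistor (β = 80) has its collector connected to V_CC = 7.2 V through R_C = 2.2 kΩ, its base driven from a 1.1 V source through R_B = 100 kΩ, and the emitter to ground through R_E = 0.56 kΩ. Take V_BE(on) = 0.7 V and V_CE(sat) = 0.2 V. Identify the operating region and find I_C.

Assume active. Base-emitter loop: I_B = (V_BB − V_BE)/(R_B + (β+1)R_E) = (1.1 − 0.7)/(100 + 81×0.56) = 0.00275 mA.
I_C = β·I_B = 80×0.00275 = 0.22 mA.
V_CE = V_CC − I_C·R_C − I_E·R_E = 7.2 − 0.22×2.2 − 0.223×0.56 = 6.59 V > V_CE(sat), so the active-region assumption holds.

active; I_C ≈ 0.22 mA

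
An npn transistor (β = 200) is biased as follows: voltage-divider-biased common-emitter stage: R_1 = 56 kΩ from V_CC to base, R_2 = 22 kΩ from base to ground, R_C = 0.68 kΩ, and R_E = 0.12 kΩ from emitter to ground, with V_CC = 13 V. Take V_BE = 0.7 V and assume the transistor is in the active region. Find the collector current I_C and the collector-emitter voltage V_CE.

Thevenize the base divider: V_Th = V_CC·R_2/(R_1+R_2) = 13×22/78 = 3.67 V, R_Th = R_1‖R_2 = 15.8 kΩ.
Base-emitter loop: V_Th = I_B·R_Th + V_BE + (β+1)I_B·R_E, so I_B = (3.67 − 0.7) / (15.8 + 201×0.12) = 0.0743 mA.
I_C = β·I_B = 200×0.0743 = 14.9 mA, and I_E = (β+1)I_B = 14.9 mA.
V_CE = V_CC − I_C·R_C − I_E·R_E = 13 − 14.9×0.68 − 14.9×0.12 = 1.1 V.
V_CE = 1.1 V > 0.2 V confirms active-region operation.

I_C ≈ 15 mA, V_CE ≈ 1.1 V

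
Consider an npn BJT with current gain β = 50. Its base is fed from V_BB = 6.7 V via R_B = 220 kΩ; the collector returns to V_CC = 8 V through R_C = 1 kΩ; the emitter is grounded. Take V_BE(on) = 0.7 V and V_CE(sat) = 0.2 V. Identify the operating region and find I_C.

active; I_C ≈ 1.4 mA

Assume active. Base-emitter loop: I_B = (V_BB − V_BE)/R_B = (6.7 − 0.7)/220 = 0.0273 mA.
I_C = β·I_B = 50×0.0273 = 1.36 mA.
V_CE = V_CC − I_C·R_C = 8 − 1.36×1 = 6.64 V > V_CE(sat), so the active-region assumption holds.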